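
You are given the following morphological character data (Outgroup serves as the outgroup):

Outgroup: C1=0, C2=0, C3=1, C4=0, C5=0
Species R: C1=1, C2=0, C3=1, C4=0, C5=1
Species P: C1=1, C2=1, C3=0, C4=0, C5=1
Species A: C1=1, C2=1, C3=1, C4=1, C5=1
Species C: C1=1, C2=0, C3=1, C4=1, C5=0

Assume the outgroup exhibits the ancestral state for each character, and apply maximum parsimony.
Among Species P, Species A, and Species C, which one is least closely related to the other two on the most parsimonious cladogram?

Character polarity is set by the outgroup: the derived state is whichever differs from the outgroup's state, so for C3 the derived state is '0', and for the remaining characters it is '1'.
C1 (derived state '1') is shared by all ingroup taxa — unites the whole ingroup.
C2: derived state '1' in Species A and Species P only — synapomorphy for {Species A, Species P}.
C3: derived state '0' in Species P only — an autapomorphy, so it tells us nothing about relationships among taxa.
C4 (state '1') occurs in Species A and Species C but conflicts with the nesting implied by the other characters — most parsimoniously interpreted as homoplasy.
C5 (derived state '1') is shared by Species A, Species P, and Species R — a synapomorphy uniting that clade.
Most parsimonious ingroup topology: ((Species R,(Species P,Species A)),Species C).
Species P and Species A share a more recent common ancestor with each other than either does with Species C, so Species C is the least closely related of the three.

Species C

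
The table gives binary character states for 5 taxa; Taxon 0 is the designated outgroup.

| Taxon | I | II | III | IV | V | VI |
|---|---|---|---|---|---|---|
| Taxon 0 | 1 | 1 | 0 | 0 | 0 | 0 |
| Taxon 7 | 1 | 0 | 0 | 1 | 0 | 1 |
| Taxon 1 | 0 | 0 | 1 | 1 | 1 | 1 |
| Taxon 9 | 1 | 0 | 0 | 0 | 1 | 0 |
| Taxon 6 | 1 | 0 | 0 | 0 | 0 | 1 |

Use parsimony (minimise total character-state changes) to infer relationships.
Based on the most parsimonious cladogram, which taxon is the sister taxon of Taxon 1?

Character polarity is set by the outgroup: the derived state is whichever differs from the outgroup's state, so for I, II the derived state is '0', and for the remaining characters it is '1'.
I (derived state '0') is unique to Taxon 1 (autapomorphy; uninformative for grouping).
All ingroup taxa share the derived state '0' for II; it defines the ingroup but does not resolve relationships within it.
III (derived state '1') is unique to Taxon 1 (autapomorphy; uninformative for grouping).
IV (derived state '1') is shared by Taxon 1 and Taxon 7 — a synapomorphy uniting that clade.
V (state '1') occurs in Taxon 1 and Taxon 9 but conflicts with the nesting implied by the other characters — most parsimoniously interpreted as homoplasy.
VI: derived state '1' in Taxon 1, Taxon 6, and Taxon 7 only — synapomorphy for {Taxon 1, Taxon 6, Taxon 7}.
Most parsimonious ingroup topology: (((Taxon 7,Taxon 1),Taxon 6),Taxon 9).
Taxon 1 and Taxon 7 form a cherry on this tree, so they are sister taxa.

Taxon 7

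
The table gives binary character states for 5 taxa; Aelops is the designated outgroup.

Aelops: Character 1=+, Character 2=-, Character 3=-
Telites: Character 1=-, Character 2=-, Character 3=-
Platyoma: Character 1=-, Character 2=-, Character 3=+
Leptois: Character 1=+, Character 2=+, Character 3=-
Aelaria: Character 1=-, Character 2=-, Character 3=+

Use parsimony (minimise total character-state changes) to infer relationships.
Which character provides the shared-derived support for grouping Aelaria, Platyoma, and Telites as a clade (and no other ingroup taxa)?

Character polarity is set by the outgroup: the derived state is whichever differs from the outgroup's state, so for Character 1 the derived state is '-', and for the remaining characters it is '+'.
Only Aelaria, Platyoma, and Telites show the derived state '-' for Character 1, supporting them as a clade.
Character 2: derived state '+' in Leptois only — an autapomorphy, so it tells us nothing about relationships among taxa.
Character 3 (derived state '+') is shared by Aelaria and Platyoma — a synapomorphy uniting that clade.
Most parsimonious ingroup topology: ((Telites,(Platyoma,Aelaria)),Leptois).
The clade {Aelaria, Platyoma, Telites} is supported by Character 1: its derived state '-' occurs in exactly those taxa and in no other taxon (including the outgroup).

Character 1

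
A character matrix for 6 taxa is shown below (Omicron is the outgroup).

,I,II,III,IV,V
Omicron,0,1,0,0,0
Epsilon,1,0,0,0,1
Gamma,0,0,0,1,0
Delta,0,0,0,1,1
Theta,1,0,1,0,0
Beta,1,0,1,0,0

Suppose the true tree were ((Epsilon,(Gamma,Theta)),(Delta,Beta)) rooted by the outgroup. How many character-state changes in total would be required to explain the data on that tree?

10

Map each character onto ((Epsilon,(Gamma,Theta)),(Delta,Beta)) (rooted by Omicron) and count the minimum state changes it requires (Fitch parsimony):
I: 3; II: 1; III: 2; IV: 2; V: 2.
Total tree length = 10.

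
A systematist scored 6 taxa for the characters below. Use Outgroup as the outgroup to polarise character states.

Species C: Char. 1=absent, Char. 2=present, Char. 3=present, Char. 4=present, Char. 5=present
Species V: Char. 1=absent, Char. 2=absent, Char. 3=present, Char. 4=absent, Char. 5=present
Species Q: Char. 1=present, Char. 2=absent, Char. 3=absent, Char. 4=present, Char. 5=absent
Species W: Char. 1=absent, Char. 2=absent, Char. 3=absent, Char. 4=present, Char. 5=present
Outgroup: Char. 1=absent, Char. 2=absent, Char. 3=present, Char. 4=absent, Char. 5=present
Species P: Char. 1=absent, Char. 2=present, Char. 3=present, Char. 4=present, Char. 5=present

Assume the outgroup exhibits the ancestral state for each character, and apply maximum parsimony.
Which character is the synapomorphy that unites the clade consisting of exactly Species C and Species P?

Character polarity is set by the outgroup: the derived state is whichever differs from the outgroup's state, so for Char. 3, Char. 5 the derived state is 'absent', and for the remaining characters it is 'present'.
Char. 1 (derived state 'present') is unique to Species Q (autapomorphy; uninformative for grouping).
Char. 2: derived state 'present' in Species C and Species P only — synapomorphy for {Species C, Species P}.
Only Species Q and Species W show the derived state 'absent' for Char. 3, supporting them as a clade.
Char. 4: derived state 'present' in Species C, Species P, Species Q, and Species W only — synapomorphy for {Species C, Species P, Species Q, Species W}.
Char. 5 (derived state 'absent') is unique to Species Q (autapomorphy; uninformative for grouping).
Most parsimonious ingroup topology: (((Species Q,Species W),(Species P,Species C)),Species V).
The clade {Species C, Species P} is supported by Char. 2: its derived state 'present' occurs in exactly those taxa and in no other taxon (including the outgroup).

Char. 2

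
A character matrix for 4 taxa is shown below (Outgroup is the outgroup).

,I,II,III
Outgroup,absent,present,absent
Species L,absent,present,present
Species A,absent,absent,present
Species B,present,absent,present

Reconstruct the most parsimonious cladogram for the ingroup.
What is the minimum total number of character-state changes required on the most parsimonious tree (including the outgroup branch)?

Character polarity is set by the outgroup: the derived state is whichever differs from the outgroup's state, so for II the derived state is 'absent', and for the remaining characters it is 'present'.
I (derived state 'present') is unique to Species B (autapomorphy; uninformative for grouping).
Only Species A and Species B show the derived state 'absent' for II, supporting them as a clade.
All ingroup taxa share the derived state 'present' for III; it defines the ingroup but does not resolve relationships within it.
Most parsimonious ingroup topology: ((Species B,Species A),Species L).
Changes per character on this tree: I: 1; II: 1; III: 1.
Total = 3.

3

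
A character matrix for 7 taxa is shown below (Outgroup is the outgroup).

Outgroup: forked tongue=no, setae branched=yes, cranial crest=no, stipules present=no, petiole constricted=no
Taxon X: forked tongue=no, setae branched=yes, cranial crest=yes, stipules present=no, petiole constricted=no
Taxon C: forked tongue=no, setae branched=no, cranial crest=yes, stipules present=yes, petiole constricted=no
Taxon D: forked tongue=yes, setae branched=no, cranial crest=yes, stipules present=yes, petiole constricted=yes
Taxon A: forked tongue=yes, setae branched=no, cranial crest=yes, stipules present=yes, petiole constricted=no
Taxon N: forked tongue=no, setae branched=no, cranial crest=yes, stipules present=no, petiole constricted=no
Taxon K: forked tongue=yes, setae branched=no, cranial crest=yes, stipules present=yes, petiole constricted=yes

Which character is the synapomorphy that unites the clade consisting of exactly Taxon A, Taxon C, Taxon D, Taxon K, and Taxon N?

Character polarity is set by the outgroup: the derived state is whichever differs from the outgroup's state, so for setae branched the derived state is 'no', and for the remaining characters it is 'yes'.
Only Taxon A, Taxon D, and Taxon K show the derived state 'yes' for forked tongue, supporting them as a clade.
Only Taxon A, Taxon C, Taxon D, Taxon K, and Taxon N show the derived state 'no' for setae branched, supporting them as a clade.
cranial crest (derived state 'yes') is shared by all ingroup taxa — unites the whole ingroup.
stipules present: derived state 'yes' in Taxon A, Taxon C, Taxon D, and Taxon K only — synapomorphy for {Taxon A, Taxon C, Taxon D, Taxon K}.
petiole constricted (derived state 'yes') is shared by Taxon D and Taxon K — a synapomorphy uniting that clade.
Most parsimonious ingroup topology: (Taxon X,((Taxon C,((Taxon D,Taxon K),Taxon A)),Taxon N)).
The clade {Taxon A, Taxon C, Taxon D, Taxon K, Taxon N} is supported by setae branched: its derived state 'no' occurs in exactly those taxa and in no other taxon (including the outgroup).

setae branched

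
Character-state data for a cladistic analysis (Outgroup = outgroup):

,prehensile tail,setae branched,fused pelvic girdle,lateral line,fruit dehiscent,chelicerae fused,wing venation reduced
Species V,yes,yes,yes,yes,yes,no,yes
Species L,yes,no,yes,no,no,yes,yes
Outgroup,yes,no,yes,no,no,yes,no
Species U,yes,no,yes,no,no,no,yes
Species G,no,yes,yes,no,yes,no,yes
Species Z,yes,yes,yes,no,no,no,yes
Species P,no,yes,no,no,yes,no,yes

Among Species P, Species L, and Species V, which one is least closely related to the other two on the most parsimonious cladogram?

Character polarity is set by the outgroup: the derived state is whichever differs from the outgroup's state, so for prehensile tail, fused pelvic girdle, chelicerae fused the derived state is 'no', and for the remaining characters it is 'yes'.
Only Species G and Species P show the derived state 'no' for prehensile tail, supporting them as a clade.
Only Species G, Species P, Species V, and Species Z show the derived state 'yes' for setae branched, supporting them as a clade.
fused pelvic girdle (derived state 'no') is unique to Species P (autapomorphy; uninformative for grouping).
lateral line (derived state 'yes') is unique to Species V (autapomorphy; uninformative for grouping).
fruit dehiscent: derived state 'yes' in Species G, Species P, and Species V only — synapomorphy for {Species G, Species P, Species V}.
Only Species G, Species P, Species U, Species V, and Species Z show the derived state 'no' for chelicerae fused, supporting them as a clade.
All ingroup taxa share the derived state 'yes' for wing venation reduced; it defines the ingroup but does not resolve relationships within it.
Most parsimonious ingroup topology: (((Species Z,((Species G,Species P),Species V)),Species U),Species L).
Species V and Species P share a more recent common ancestor with each other than either does with Species L, so Species L is the least closely related of the three.

Species L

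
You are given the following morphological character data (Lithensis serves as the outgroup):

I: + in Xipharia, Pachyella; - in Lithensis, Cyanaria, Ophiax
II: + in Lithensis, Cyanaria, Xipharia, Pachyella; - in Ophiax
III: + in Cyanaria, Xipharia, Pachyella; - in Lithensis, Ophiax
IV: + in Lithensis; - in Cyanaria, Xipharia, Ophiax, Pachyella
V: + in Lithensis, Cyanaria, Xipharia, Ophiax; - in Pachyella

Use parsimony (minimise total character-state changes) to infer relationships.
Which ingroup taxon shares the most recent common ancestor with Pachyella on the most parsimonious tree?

Character polarity is set by the outgroup: the derived state is whichever differs from the outgroup's state, so for II, IV, V the derived state is '-', and for the remaining characters it is '+'.
Only Pachyella and Xipharia show the derived state '+' for I, supporting them as a clade.
II: derived state '-' in Ophiax only — an autapomorphy, so it tells us nothing about relationships among taxa.
III (derived state '+') is shared by Cyanaria, Pachyella, and Xipharia — a synapomorphy uniting that clade.
All ingroup taxa share the derived state '-' for IV; it defines the ingroup but does not resolve relationships within it.
V: derived state '-' in Pachyella only — an autapomorphy, so it tells us nothing about relationships among taxa.
Most parsimonious ingroup topology: ((Cyanaria,(Xipharia,Pachyella)),Ophiax).
Pachyella and Xipharia form a cherry on this tree, so they are sister taxa.

Xipharia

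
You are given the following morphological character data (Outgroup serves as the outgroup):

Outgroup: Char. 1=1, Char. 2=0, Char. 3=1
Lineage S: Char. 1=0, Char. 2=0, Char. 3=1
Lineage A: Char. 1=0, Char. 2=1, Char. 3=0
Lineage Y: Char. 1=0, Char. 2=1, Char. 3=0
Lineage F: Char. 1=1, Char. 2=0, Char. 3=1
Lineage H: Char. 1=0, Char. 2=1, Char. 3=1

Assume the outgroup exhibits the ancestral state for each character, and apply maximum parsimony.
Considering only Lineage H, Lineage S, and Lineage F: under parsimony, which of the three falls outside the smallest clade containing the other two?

Lineage F

Character polarity is set by the outgroup: the derived state is whichever differs from the outgroup's state, so for Char. 1, Char. 3 the derived state is '0', and for the remaining characters it is '1'.
Char. 1 (derived state '0') is shared by Lineage A, Lineage H, Lineage S, and Lineage Y — a synapomorphy uniting that clade.
Char. 2: derived state '1' in Lineage A, Lineage H, and Lineage Y only — synapomorphy for {Lineage A, Lineage H, Lineage Y}.
Only Lineage A and Lineage Y show the derived state '0' for Char. 3, supporting them as a clade.
Most parsimonious ingroup topology: ((Lineage S,((Lineage A,Lineage Y),Lineage H)),Lineage F).
Lineage S and Lineage H share a more recent common ancestor with each other than either does with Lineage F, so Lineage F is the least closely related of the three.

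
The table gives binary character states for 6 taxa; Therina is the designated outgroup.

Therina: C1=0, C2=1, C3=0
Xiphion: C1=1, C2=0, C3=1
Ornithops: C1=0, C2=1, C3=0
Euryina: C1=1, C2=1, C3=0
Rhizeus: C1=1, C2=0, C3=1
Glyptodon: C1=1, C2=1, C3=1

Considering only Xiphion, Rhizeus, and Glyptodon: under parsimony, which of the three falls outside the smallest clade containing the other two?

Character polarity is set by the outgroup: the derived state is whichever differs from the outgroup's state, so for C2 the derived state is '0', and for the remaining characters it is '1'.
C1: derived state '1' in Euryina, Glyptodon, Rhizeus, and Xiphion only — synapomorphy for {Euryina, Glyptodon, Rhizeus, Xiphion}.
C2 (derived state '0') is shared by Rhizeus and Xiphion — a synapomorphy uniting that clade.
C3 (derived state '1') is shared by Glyptodon, Rhizeus, and Xiphion — a synapomorphy uniting that clade.
Most parsimonious ingroup topology: ((((Xiphion,Rhizeus),Glyptodon),Euryina),Ornithops).
Xiphion and Rhizeus share a more recent common ancestor with each other than either does with Glyptodon, so Glyptodon is the least closely related of the three.

Glyptodon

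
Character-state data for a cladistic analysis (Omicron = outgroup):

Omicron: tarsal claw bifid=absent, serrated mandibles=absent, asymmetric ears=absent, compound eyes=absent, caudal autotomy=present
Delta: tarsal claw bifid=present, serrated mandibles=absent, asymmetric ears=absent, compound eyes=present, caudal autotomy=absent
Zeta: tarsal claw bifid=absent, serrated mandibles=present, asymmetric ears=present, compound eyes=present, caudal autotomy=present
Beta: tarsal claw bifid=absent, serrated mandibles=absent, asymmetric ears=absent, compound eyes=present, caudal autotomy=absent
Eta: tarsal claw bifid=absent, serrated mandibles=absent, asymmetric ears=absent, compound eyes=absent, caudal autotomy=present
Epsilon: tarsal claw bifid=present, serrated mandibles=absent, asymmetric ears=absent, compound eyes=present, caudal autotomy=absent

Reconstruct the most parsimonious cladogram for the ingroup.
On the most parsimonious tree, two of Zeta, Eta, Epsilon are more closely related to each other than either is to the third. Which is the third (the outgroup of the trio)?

Eta

Character polarity is set by the outgroup: the derived state is whichever differs from the outgroup's state, so for caudal autotomy the derived state is 'absent', and for the remaining characters it is 'present'.
tarsal claw bifid: derived state 'present' in Delta and Epsilon only — synapomorphy for {Delta, Epsilon}.
serrated mandibles: derived state 'present' in Zeta only — an autapomorphy, so it tells us nothing about relationships among taxa.
asymmetric ears (derived state 'present') is unique to Zeta (autapomorphy; uninformative for grouping).
compound eyes (derived state 'present') is shared by Beta, Delta, Epsilon, and Zeta — a synapomorphy uniting that clade.
caudal autotomy (derived state 'absent') is shared by Beta, Delta, and Epsilon — a synapomorphy uniting that clade.
Most parsimonious ingroup topology: ((((Delta,Epsilon),Beta),Zeta),Eta).
Epsilon and Zeta share a more recent common ancestor with each other than either does with Eta, so Eta is the least closely related of the three.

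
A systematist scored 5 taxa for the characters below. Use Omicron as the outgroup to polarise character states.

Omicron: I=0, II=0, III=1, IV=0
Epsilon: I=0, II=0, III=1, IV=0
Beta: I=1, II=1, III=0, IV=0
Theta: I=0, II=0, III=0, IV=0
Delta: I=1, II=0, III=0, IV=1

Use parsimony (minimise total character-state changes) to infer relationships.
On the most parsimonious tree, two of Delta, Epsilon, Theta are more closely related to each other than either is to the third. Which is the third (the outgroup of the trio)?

Epsilon

Character polarity is set by the outgroup: the derived state is whichever differs from the outgroup's state, so for III the derived state is '0', and for the remaining characters it is '1'.
I: derived state '1' in Beta and Delta only — synapomorphy for {Beta, Delta}.
II: derived state '1' in Beta only — an autapomorphy, so it tells us nothing about relationships among taxa.
Only Beta, Delta, and Theta show the derived state '0' for III, supporting them as a clade.
IV: derived state '1' in Delta only — an autapomorphy, so it tells us nothing about relationships among taxa.
Most parsimonious ingroup topology: (Epsilon,((Beta,Delta),Theta)).
Delta and Theta share a more recent common ancestor with each other than either does with Epsilon, so Epsilon is the least closely related of the three.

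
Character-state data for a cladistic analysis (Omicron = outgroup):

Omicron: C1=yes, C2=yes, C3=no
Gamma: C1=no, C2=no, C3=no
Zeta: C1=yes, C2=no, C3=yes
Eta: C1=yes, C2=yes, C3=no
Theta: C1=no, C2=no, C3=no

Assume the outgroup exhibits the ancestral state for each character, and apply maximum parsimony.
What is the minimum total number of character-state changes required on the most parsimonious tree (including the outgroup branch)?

3

Character polarity is set by the outgroup: the derived state is whichever differs from the outgroup's state, so for C1, C2 the derived state is 'no', and for the remaining characters it is 'yes'.
C1: derived state 'no' in Gamma and Theta only — synapomorphy for {Gamma, Theta}.
Only Gamma, Theta, and Zeta show the derived state 'no' for C2, supporting them as a clade.
C3: derived state 'yes' in Zeta only — an autapomorphy, so it tells us nothing about relationships among taxa.
Most parsimonious ingroup topology: (((Gamma,Theta),Zeta),Eta).
Changes per character on this tree: C1: 1; C2: 1; C3: 1.
Total = 3.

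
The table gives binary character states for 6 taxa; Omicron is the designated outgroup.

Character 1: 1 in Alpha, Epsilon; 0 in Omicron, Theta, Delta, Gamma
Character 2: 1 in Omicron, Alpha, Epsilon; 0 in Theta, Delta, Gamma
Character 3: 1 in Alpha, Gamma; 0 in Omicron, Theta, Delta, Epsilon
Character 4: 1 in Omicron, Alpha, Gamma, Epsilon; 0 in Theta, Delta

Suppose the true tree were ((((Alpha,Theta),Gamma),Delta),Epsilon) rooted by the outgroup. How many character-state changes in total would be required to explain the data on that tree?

Map each character onto ((((Alpha,Theta),Gamma),Delta),Epsilon) (rooted by Omicron) and count the minimum state changes it requires (Fitch parsimony):
Character 1: 2; Character 2: 2; Character 3: 2; Character 4: 2.
Total tree length = 8.

8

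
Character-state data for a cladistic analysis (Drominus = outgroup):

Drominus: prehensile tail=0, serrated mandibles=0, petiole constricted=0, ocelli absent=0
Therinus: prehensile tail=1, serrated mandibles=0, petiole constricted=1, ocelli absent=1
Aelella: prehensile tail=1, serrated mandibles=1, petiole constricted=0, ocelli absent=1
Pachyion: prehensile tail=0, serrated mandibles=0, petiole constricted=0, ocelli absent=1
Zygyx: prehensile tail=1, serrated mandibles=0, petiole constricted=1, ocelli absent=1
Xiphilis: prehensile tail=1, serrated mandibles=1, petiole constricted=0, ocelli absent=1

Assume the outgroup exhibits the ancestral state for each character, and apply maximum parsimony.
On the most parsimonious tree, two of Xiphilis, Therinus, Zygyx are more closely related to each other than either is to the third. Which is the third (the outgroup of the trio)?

Xiphilis

The outgroup has state '0' for every character, so '1' is the derived state throughout.
prehensile tail (derived state '1') is shared by Aelella, Therinus, Xiphilis, and Zygyx — a synapomorphy uniting that clade.
serrated mandibles (derived state '1') is shared by Aelella and Xiphilis — a synapomorphy uniting that clade.
petiole constricted (derived state '1') is shared by Therinus and Zygyx — a synapomorphy uniting that clade.
All ingroup taxa share the derived state '1' for ocelli absent; it defines the ingroup but does not resolve relationships within it.
Most parsimonious ingroup topology: (((Therinus,Zygyx),(Aelella,Xiphilis)),Pachyion).
Zygyx and Therinus share a more recent common ancestor with each other than either does with Xiphilis, so Xiphilis is the least closely related of the three.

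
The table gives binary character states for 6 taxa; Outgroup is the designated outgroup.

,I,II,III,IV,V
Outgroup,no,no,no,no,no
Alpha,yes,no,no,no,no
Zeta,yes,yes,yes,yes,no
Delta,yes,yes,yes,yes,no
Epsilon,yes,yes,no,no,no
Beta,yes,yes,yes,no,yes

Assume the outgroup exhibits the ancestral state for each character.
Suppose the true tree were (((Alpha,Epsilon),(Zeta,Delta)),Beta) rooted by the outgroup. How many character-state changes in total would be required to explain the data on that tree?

7

Map each character onto (((Alpha,Epsilon),(Zeta,Delta)),Beta) (rooted by Outgroup) and count the minimum state changes it requires (Fitch parsimony):
I: 1; II: 2; III: 2; IV: 1; V: 1.
Total tree length = 7.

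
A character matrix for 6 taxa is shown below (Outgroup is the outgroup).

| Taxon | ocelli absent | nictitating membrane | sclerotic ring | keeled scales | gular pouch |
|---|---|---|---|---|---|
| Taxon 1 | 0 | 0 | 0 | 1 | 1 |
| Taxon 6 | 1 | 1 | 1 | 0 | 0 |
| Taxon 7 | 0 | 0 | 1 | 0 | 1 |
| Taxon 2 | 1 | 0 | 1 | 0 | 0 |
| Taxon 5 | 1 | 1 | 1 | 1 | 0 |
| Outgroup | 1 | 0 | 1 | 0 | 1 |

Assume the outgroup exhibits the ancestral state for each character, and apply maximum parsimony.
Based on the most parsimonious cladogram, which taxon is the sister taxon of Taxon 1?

Taxon 7

Character polarity is set by the outgroup: the derived state is whichever differs from the outgroup's state, so for ocelli absent, sclerotic ring, gular pouch the derived state is '0', and for the remaining characters it is '1'.
ocelli absent: derived state '0' in Taxon 1 and Taxon 7 only — synapomorphy for {Taxon 1, Taxon 7}.
Only Taxon 5 and Taxon 6 show the derived state '1' for nictitating membrane, supporting them as a clade.
sclerotic ring: derived state '0' in Taxon 1 only — an autapomorphy, so it tells us nothing about relationships among taxa.
keeled scales (state '1') occurs in Taxon 1 and Taxon 5 but conflicts with the nesting implied by the other characters — most parsimoniously interpreted as homoplasy.
Only Taxon 2, Taxon 5, and Taxon 6 show the derived state '0' for gular pouch, supporting them as a clade.
Most parsimonious ingroup topology: ((Taxon 2,(Taxon 5,Taxon 6)),(Taxon 7,Taxon 1)).
Taxon 1 and Taxon 7 form a cherry on this tree, so they are sister taxa.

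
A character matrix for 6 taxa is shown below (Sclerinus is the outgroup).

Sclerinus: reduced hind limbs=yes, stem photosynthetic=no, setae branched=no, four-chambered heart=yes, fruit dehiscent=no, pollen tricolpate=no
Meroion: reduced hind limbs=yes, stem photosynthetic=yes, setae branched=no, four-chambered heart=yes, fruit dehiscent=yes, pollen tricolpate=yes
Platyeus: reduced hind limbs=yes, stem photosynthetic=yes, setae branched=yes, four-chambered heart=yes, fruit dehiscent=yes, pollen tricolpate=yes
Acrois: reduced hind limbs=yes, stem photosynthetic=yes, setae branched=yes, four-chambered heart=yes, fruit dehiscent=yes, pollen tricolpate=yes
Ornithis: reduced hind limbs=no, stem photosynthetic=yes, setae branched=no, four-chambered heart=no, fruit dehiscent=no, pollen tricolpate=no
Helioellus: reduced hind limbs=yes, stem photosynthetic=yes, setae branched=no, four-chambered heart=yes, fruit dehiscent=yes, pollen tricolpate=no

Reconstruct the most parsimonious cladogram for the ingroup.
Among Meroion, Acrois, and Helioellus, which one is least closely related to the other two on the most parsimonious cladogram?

Helioellus

Character polarity is set by the outgroup: the derived state is whichever differs from the outgroup's state, so for reduced hind limbs, four-chambered heart the derived state is 'no', and for the remaining characters it is 'yes'.
reduced hind limbs: derived state 'no' in Ornithis only — an autapomorphy, so it tells us nothing about relationships among taxa.
All ingroup taxa share the derived state 'yes' for stem photosynthetic; it defines the ingroup but does not resolve relationships within it.
Only Acrois and Platyeus show the derived state 'yes' for setae branched, supporting them as a clade.
four-chambered heart (derived state 'no') is unique to Ornithis (autapomorphy; uninformative for grouping).
Only Acrois, Helioellus, Meroion, and Platyeus show the derived state 'yes' for fruit dehiscent, supporting them as a clade.
pollen tricolpate: derived state 'yes' in Acrois, Meroion, and Platyeus only — synapomorphy for {Acrois, Meroion, Platyeus}.
Most parsimonious ingroup topology: (((Meroion,(Platyeus,Acrois)),Helioellus),Ornithis).
Acrois and Meroion share a more recent common ancestor with each other than either does with Helioellus, so Helioellus is the least closely related of the three.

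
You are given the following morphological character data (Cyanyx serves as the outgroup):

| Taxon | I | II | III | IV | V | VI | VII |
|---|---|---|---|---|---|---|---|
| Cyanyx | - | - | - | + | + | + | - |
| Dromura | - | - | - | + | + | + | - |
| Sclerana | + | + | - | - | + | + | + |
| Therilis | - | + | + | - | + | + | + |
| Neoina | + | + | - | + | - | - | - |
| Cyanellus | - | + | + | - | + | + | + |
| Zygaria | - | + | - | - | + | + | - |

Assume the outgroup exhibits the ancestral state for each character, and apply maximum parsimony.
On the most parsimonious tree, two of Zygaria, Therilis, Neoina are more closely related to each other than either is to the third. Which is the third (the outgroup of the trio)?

Character polarity is set by the outgroup: the derived state is whichever differs from the outgroup's state, so for IV, V, VI the derived state is '-', and for the remaining characters it is '+'.
I groups Neoina and Sclerana, which is incompatible with the clades supported by the remaining characters; treating it as convergent (homoplasy) costs fewer steps than any alternative tree.
II: derived state '+' in Cyanellus, Neoina, Sclerana, Therilis, and Zygaria only — synapomorphy for {Cyanellus, Neoina, Sclerana, Therilis, Zygaria}.
III (derived state '+') is shared by Cyanellus and Therilis — a synapomorphy uniting that clade.
IV: derived state '-' in Cyanellus, Sclerana, Therilis, and Zygaria only — synapomorphy for {Cyanellus, Sclerana, Therilis, Zygaria}.
V (derived state '-') is unique to Neoina (autapomorphy; uninformative for grouping).
VI: derived state '-' in Neoina only — an autapomorphy, so it tells us nothing about relationships among taxa.
Only Cyanellus, Sclerana, and Therilis show the derived state '+' for VII, supporting them as a clade.
Most parsimonious ingroup topology: (Dromura,(((Sclerana,(Therilis,Cyanellus)),Zygaria),Neoina)).
Zygaria and Therilis share a more recent common ancestor with each other than either does with Neoina, so Neoina is the least closely related of the three.

Neoina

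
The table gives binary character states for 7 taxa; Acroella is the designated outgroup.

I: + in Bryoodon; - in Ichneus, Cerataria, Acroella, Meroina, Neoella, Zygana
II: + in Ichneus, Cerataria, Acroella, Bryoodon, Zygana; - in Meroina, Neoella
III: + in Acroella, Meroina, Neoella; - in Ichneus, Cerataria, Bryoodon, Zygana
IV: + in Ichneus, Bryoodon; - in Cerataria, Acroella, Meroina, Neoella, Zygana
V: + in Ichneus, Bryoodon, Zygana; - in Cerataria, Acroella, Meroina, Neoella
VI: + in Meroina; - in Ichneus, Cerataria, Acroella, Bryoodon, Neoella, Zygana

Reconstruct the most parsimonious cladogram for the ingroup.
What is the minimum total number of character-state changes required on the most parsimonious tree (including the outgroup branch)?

6

Character polarity is set by the outgroup: the derived state is whichever differs from the outgroup's state, so for II, III the derived state is '-', and for the remaining characters it is '+'.
I (derived state '+') is unique to Bryoodon (autapomorphy; uninformative for grouping).
Only Meroina and Neoella show the derived state '-' for II, supporting them as a clade.
III: derived state '-' in Bryoodon, Cerataria, Ichneus, and Zygana only — synapomorphy for {Bryoodon, Cerataria, Ichneus, Zygana}.
IV (derived state '+') is shared by Bryoodon and Ichneus — a synapomorphy uniting that clade.
V: derived state '+' in Bryoodon, Ichneus, and Zygana only — synapomorphy for {Bryoodon, Ichneus, Zygana}.
VI (derived state '+') is unique to Meroina (autapomorphy; uninformative for grouping).
Most parsimonious ingroup topology: ((Meroina,Neoella),(((Bryoodon,Ichneus),Zygana),Cerataria)).
Changes per character on this tree: I: 1; II: 1; III: 1; IV: 1; V: 1; VI: 1.
Total = 6.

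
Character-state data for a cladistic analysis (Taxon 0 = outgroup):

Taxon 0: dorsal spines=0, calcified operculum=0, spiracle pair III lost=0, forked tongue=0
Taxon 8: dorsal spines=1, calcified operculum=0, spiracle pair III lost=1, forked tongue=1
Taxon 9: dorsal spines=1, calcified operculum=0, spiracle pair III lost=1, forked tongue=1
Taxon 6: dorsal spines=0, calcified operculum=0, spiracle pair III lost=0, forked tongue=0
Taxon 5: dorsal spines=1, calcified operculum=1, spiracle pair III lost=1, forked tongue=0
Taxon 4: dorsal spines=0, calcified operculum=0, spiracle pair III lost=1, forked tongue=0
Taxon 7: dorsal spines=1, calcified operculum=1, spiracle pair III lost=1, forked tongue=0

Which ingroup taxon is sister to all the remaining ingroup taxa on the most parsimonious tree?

Taxon 6

The outgroup has state '0' for every character, so '1' is the derived state throughout.
dorsal spines (derived state '1') is shared by Taxon 5, Taxon 7, Taxon 8, and Taxon 9 — a synapomorphy uniting that clade.
calcified operculum: derived state '1' in Taxon 5 and Taxon 7 only — synapomorphy for {Taxon 5, Taxon 7}.
spiracle pair III lost (derived state '1') is shared by Taxon 4, Taxon 5, Taxon 7, Taxon 8, and Taxon 9 — a synapomorphy uniting that clade.
forked tongue: derived state '1' in Taxon 8 and Taxon 9 only — synapomorphy for {Taxon 8, Taxon 9}.
Most parsimonious ingroup topology: ((((Taxon 8,Taxon 9),(Taxon 5,Taxon 7)),Taxon 4),Taxon 6).
Taxon 6 is sister to the clade containing all other ingroup taxa, so it is the earliest-diverging (most basal) ingroup lineage.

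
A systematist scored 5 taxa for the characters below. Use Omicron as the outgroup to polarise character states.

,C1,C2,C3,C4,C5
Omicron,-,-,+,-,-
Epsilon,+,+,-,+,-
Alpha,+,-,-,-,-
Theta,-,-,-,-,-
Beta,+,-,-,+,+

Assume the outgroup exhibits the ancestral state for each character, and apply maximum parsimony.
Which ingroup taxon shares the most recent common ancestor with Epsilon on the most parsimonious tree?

Character polarity is set by the outgroup: the derived state is whichever differs from the outgroup's state, so for C3 the derived state is '-', and for the remaining characters it is '+'.
Only Alpha, Beta, and Epsilon show the derived state '+' for C1, supporting them as a clade.
C2 (derived state '+') is unique to Epsilon (autapomorphy; uninformative for grouping).
C3 (derived state '-') is shared by all ingroup taxa — unites the whole ingroup.
C4: derived state '+' in Beta and Epsilon only — synapomorphy for {Beta, Epsilon}.
C5 (derived state '+') is unique to Beta (autapomorphy; uninformative for grouping).
Most parsimonious ingroup topology: (((Epsilon,Beta),Alpha),Theta).
Epsilon and Beta form a cherry on this tree, so they are sister taxa.

Beta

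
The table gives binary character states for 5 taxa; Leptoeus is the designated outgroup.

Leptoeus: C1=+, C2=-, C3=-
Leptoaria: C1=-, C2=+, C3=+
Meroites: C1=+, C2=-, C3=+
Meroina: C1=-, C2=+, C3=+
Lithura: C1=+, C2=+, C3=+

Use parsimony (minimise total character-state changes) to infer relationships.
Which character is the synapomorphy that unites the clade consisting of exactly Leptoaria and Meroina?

Character polarity is set by the outgroup: the derived state is whichever differs from the outgroup's state, so for C1 the derived state is '-', and for the remaining characters it is '+'.
C1 (derived state '-') is shared by Leptoaria and Meroina — a synapomorphy uniting that clade.
C2: derived state '+' in Leptoaria, Lithura, and Meroina only — synapomorphy for {Leptoaria, Lithura, Meroina}.
All ingroup taxa share the derived state '+' for C3; it defines the ingroup but does not resolve relationships within it.
Most parsimonious ingroup topology: (((Leptoaria,Meroina),Lithura),Meroites).
The clade {Leptoaria, Meroina} is supported by C1: its derived state '-' occurs in exactly those taxa and in no other taxon (including the outgroup).

C1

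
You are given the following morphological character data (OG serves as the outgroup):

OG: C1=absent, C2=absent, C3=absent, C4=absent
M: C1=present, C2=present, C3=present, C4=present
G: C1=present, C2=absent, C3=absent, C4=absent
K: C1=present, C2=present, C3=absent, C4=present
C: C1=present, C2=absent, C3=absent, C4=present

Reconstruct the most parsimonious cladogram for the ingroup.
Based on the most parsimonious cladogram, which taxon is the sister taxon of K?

The outgroup has state 'absent' for every character, so 'present' is the derived state throughout.
C1 (derived state 'present') is shared by all ingroup taxa — unites the whole ingroup.
Only K and M show the derived state 'present' for C2, supporting them as a clade.
C3 (derived state 'present') is unique to M (autapomorphy; uninformative for grouping).
Only C, K, and M show the derived state 'present' for C4, supporting them as a clade.
Most parsimonious ingroup topology: (((M,K),C),G).
K and M form a cherry on this tree, so they are sister taxa.

M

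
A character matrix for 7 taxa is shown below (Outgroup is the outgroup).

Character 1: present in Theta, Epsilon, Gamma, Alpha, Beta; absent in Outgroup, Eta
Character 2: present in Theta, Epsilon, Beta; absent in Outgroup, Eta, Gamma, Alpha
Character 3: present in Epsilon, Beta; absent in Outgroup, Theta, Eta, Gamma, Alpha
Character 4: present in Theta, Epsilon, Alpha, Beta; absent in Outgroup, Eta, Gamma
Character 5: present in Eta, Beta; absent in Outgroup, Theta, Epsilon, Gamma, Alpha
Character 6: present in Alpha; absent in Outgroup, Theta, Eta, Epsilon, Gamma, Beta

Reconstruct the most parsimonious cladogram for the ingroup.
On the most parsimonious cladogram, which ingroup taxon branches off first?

The outgroup has state 'absent' for every character, so 'present' is the derived state throughout.
Character 1: derived state 'present' in Alpha, Beta, Epsilon, Gamma, and Theta only — synapomorphy for {Alpha, Beta, Epsilon, Gamma, Theta}.
Only Beta, Epsilon, and Theta show the derived state 'present' for Character 2, supporting them as a clade.
Character 3: derived state 'present' in Beta and Epsilon only — synapomorphy for {Beta, Epsilon}.
Only Alpha, Beta, Epsilon, and Theta show the derived state 'present' for Character 4, supporting them as a clade.
Character 5 (state 'present') occurs in Beta and Eta but conflicts with the nesting implied by the other characters — most parsimoniously interpreted as homoplasy.
Character 6: derived state 'present' in Alpha only — an autapomorphy, so it tells us nothing about relationships among taxa.
Most parsimonious ingroup topology: ((((Theta,(Epsilon,Beta)),Alpha),Gamma),Eta).
Eta is sister to the clade containing all other ingroup taxa, so it is the earliest-diverging (most basal) ingroup lineage.

Eta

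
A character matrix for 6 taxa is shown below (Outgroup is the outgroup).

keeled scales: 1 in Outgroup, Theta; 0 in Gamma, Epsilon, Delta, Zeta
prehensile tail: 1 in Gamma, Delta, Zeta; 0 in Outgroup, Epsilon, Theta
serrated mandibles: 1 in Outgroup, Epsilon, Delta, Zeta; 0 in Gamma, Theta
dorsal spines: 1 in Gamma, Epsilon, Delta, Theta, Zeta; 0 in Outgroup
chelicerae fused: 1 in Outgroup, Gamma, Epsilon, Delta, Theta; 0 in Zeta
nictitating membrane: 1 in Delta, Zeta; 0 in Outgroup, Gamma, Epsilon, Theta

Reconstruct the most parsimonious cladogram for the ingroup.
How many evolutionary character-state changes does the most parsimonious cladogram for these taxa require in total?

7

Character polarity is set by the outgroup: the derived state is whichever differs from the outgroup's state, so for keeled scales, serrated mandibles, chelicerae fused the derived state is '0', and for the remaining characters it is '1'.
keeled scales: derived state '0' in Delta, Epsilon, Gamma, and Zeta only — synapomorphy for {Delta, Epsilon, Gamma, Zeta}.
Only Delta, Gamma, and Zeta show the derived state '1' for prehensile tail, supporting them as a clade.
serrated mandibles (state '0') occurs in Gamma and Theta but conflicts with the nesting implied by the other characters — most parsimoniously interpreted as homoplasy.
dorsal spines (derived state '1') is shared by all ingroup taxa — unites the whole ingroup.
chelicerae fused (derived state '0') is unique to Zeta (autapomorphy; uninformative for grouping).
nictitating membrane (derived state '1') is shared by Delta and Zeta — a synapomorphy uniting that clade.
Most parsimonious ingroup topology: (((Gamma,(Delta,Zeta)),Epsilon),Theta).
Changes per character on this tree: keeled scales: 1; prehensile tail: 1; serrated mandibles: 2; dorsal spines: 1; chelicerae fused: 1; nictitating membrane: 1.
Total = 7.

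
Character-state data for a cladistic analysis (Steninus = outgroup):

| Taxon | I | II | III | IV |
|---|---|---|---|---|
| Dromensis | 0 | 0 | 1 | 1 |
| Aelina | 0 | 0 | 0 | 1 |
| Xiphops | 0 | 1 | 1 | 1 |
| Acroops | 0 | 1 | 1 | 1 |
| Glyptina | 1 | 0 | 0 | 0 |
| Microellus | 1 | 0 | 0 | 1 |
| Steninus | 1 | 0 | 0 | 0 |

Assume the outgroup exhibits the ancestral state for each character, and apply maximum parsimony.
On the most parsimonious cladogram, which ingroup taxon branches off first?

Glyptina

Character polarity is set by the outgroup: the derived state is whichever differs from the outgroup's state, so for I the derived state is '0', and for the remaining characters it is '1'.
I: derived state '0' in Acroops, Aelina, Dromensis, and Xiphops only — synapomorphy for {Acroops, Aelina, Dromensis, Xiphops}.
Only Acroops and Xiphops show the derived state '1' for II, supporting them as a clade.
III (derived state '1') is shared by Acroops, Dromensis, and Xiphops — a synapomorphy uniting that clade.
IV: derived state '1' in Acroops, Aelina, Dromensis, Microellus, and Xiphops only — synapomorphy for {Acroops, Aelina, Dromensis, Microellus, Xiphops}.
Most parsimonious ingroup topology: (((((Xiphops,Acroops),Dromensis),Aelina),Microellus),Glyptina).
Glyptina is sister to the clade containing all other ingroup taxa, so it is the earliest-diverging (most basal) ingroup lineage.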